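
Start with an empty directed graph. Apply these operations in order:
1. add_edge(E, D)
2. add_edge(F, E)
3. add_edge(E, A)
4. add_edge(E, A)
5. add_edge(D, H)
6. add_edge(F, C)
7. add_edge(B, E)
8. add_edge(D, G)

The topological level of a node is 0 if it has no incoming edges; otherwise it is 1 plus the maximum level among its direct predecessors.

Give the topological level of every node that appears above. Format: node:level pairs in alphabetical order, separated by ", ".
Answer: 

Op 1: add_edge(E, D). Edges now: 1
Op 2: add_edge(F, E). Edges now: 2
Op 3: add_edge(E, A). Edges now: 3
Op 4: add_edge(E, A) (duplicate, no change). Edges now: 3
Op 5: add_edge(D, H). Edges now: 4
Op 6: add_edge(F, C). Edges now: 5
Op 7: add_edge(B, E). Edges now: 6
Op 8: add_edge(D, G). Edges now: 7
Compute levels (Kahn BFS):
  sources (in-degree 0): B, F
  process B: level=0
    B->E: in-degree(E)=1, level(E)>=1
  process F: level=0
    F->C: in-degree(C)=0, level(C)=1, enqueue
    F->E: in-degree(E)=0, level(E)=1, enqueue
  process C: level=1
  process E: level=1
    E->A: in-degree(A)=0, level(A)=2, enqueue
    E->D: in-degree(D)=0, level(D)=2, enqueue
  process A: level=2
  process D: level=2
    D->G: in-degree(G)=0, level(G)=3, enqueue
    D->H: in-degree(H)=0, level(H)=3, enqueue
  process G: level=3
  process H: level=3
All levels: A:2, B:0, C:1, D:2, E:1, F:0, G:3, H:3

Answer: A:2, B:0, C:1, D:2, E:1, F:0, G:3, H:3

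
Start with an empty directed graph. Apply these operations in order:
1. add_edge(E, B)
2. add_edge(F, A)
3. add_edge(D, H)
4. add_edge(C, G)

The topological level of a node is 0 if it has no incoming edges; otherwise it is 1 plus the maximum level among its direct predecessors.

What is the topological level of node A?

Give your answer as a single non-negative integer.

Op 1: add_edge(E, B). Edges now: 1
Op 2: add_edge(F, A). Edges now: 2
Op 3: add_edge(D, H). Edges now: 3
Op 4: add_edge(C, G). Edges now: 4
Compute levels (Kahn BFS):
  sources (in-degree 0): C, D, E, F
  process C: level=0
    C->G: in-degree(G)=0, level(G)=1, enqueue
  process D: level=0
    D->H: in-degree(H)=0, level(H)=1, enqueue
  process E: level=0
    E->B: in-degree(B)=0, level(B)=1, enqueue
  process F: level=0
    F->A: in-degree(A)=0, level(A)=1, enqueue
  process G: level=1
  process H: level=1
  process B: level=1
  process A: level=1
All levels: A:1, B:1, C:0, D:0, E:0, F:0, G:1, H:1
level(A) = 1

Answer: 1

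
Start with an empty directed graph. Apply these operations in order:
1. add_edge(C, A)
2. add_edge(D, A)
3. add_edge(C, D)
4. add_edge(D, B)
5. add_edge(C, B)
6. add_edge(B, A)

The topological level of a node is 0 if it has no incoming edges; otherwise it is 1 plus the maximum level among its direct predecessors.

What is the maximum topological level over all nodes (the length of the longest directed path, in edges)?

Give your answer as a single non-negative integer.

Op 1: add_edge(C, A). Edges now: 1
Op 2: add_edge(D, A). Edges now: 2
Op 3: add_edge(C, D). Edges now: 3
Op 4: add_edge(D, B). Edges now: 4
Op 5: add_edge(C, B). Edges now: 5
Op 6: add_edge(B, A). Edges now: 6
Compute levels (Kahn BFS):
  sources (in-degree 0): C
  process C: level=0
    C->A: in-degree(A)=2, level(A)>=1
    C->B: in-degree(B)=1, level(B)>=1
    C->D: in-degree(D)=0, level(D)=1, enqueue
  process D: level=1
    D->A: in-degree(A)=1, level(A)>=2
    D->B: in-degree(B)=0, level(B)=2, enqueue
  process B: level=2
    B->A: in-degree(A)=0, level(A)=3, enqueue
  process A: level=3
All levels: A:3, B:2, C:0, D:1
max level = 3

Answer: 3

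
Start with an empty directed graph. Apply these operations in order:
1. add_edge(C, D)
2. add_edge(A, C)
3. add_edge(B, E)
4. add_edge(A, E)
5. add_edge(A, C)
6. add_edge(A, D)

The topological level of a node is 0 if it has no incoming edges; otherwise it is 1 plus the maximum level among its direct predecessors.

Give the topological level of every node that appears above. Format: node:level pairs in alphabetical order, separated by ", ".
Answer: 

Answer: A:0, B:0, C:1, D:2, E:1

Derivation:
Op 1: add_edge(C, D). Edges now: 1
Op 2: add_edge(A, C). Edges now: 2
Op 3: add_edge(B, E). Edges now: 3
Op 4: add_edge(A, E). Edges now: 4
Op 5: add_edge(A, C) (duplicate, no change). Edges now: 4
Op 6: add_edge(A, D). Edges now: 5
Compute levels (Kahn BFS):
  sources (in-degree 0): A, B
  process A: level=0
    A->C: in-degree(C)=0, level(C)=1, enqueue
    A->D: in-degree(D)=1, level(D)>=1
    A->E: in-degree(E)=1, level(E)>=1
  process B: level=0
    B->E: in-degree(E)=0, level(E)=1, enqueue
  process C: level=1
    C->D: in-degree(D)=0, level(D)=2, enqueue
  process E: level=1
  process D: level=2
All levels: A:0, B:0, C:1, D:2, E:1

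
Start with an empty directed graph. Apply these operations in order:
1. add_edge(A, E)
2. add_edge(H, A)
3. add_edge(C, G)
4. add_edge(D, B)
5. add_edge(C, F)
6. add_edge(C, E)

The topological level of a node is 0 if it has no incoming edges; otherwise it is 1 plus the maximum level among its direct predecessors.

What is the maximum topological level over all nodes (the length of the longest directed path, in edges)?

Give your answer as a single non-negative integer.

Op 1: add_edge(A, E). Edges now: 1
Op 2: add_edge(H, A). Edges now: 2
Op 3: add_edge(C, G). Edges now: 3
Op 4: add_edge(D, B). Edges now: 4
Op 5: add_edge(C, F). Edges now: 5
Op 6: add_edge(C, E). Edges now: 6
Compute levels (Kahn BFS):
  sources (in-degree 0): C, D, H
  process C: level=0
    C->E: in-degree(E)=1, level(E)>=1
    C->F: in-degree(F)=0, level(F)=1, enqueue
    C->G: in-degree(G)=0, level(G)=1, enqueue
  process D: level=0
    D->B: in-degree(B)=0, level(B)=1, enqueue
  process H: level=0
    H->A: in-degree(A)=0, level(A)=1, enqueue
  process F: level=1
  process G: level=1
  process B: level=1
  process A: level=1
    A->E: in-degree(E)=0, level(E)=2, enqueue
  process E: level=2
All levels: A:1, B:1, C:0, D:0, E:2, F:1, G:1, H:0
max level = 2

Answer: 2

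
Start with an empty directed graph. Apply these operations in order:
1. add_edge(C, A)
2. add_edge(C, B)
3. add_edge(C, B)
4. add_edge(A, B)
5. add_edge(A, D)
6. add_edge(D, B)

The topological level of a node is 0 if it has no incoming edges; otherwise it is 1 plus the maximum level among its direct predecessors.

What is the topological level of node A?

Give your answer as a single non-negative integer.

Answer: 1

Derivation:
Op 1: add_edge(C, A). Edges now: 1
Op 2: add_edge(C, B). Edges now: 2
Op 3: add_edge(C, B) (duplicate, no change). Edges now: 2
Op 4: add_edge(A, B). Edges now: 3
Op 5: add_edge(A, D). Edges now: 4
Op 6: add_edge(D, B). Edges now: 5
Compute levels (Kahn BFS):
  sources (in-degree 0): C
  process C: level=0
    C->A: in-degree(A)=0, level(A)=1, enqueue
    C->B: in-degree(B)=2, level(B)>=1
  process A: level=1
    A->B: in-degree(B)=1, level(B)>=2
    A->D: in-degree(D)=0, level(D)=2, enqueue
  process D: level=2
    D->B: in-degree(B)=0, level(B)=3, enqueue
  process B: level=3
All levels: A:1, B:3, C:0, D:2
level(A) = 1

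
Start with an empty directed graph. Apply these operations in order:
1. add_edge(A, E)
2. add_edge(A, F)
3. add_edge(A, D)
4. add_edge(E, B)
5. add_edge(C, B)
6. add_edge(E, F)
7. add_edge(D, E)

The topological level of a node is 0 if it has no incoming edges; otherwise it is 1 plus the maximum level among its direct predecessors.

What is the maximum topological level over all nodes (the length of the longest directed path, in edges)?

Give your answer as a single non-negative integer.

Answer: 3

Derivation:
Op 1: add_edge(A, E). Edges now: 1
Op 2: add_edge(A, F). Edges now: 2
Op 3: add_edge(A, D). Edges now: 3
Op 4: add_edge(E, B). Edges now: 4
Op 5: add_edge(C, B). Edges now: 5
Op 6: add_edge(E, F). Edges now: 6
Op 7: add_edge(D, E). Edges now: 7
Compute levels (Kahn BFS):
  sources (in-degree 0): A, C
  process A: level=0
    A->D: in-degree(D)=0, level(D)=1, enqueue
    A->E: in-degree(E)=1, level(E)>=1
    A->F: in-degree(F)=1, level(F)>=1
  process C: level=0
    C->B: in-degree(B)=1, level(B)>=1
  process D: level=1
    D->E: in-degree(E)=0, level(E)=2, enqueue
  process E: level=2
    E->B: in-degree(B)=0, level(B)=3, enqueue
    E->F: in-degree(F)=0, level(F)=3, enqueue
  process B: level=3
  process F: level=3
All levels: A:0, B:3, C:0, D:1, E:2, F:3
max level = 3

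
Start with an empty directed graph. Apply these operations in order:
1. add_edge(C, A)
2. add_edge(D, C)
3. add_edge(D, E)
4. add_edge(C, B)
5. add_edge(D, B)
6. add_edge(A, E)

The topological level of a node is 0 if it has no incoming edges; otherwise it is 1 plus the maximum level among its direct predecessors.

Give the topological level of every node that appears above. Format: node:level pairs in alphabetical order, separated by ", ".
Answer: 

Op 1: add_edge(C, A). Edges now: 1
Op 2: add_edge(D, C). Edges now: 2
Op 3: add_edge(D, E). Edges now: 3
Op 4: add_edge(C, B). Edges now: 4
Op 5: add_edge(D, B). Edges now: 5
Op 6: add_edge(A, E). Edges now: 6
Compute levels (Kahn BFS):
  sources (in-degree 0): D
  process D: level=0
    D->B: in-degree(B)=1, level(B)>=1
    D->C: in-degree(C)=0, level(C)=1, enqueue
    D->E: in-degree(E)=1, level(E)>=1
  process C: level=1
    C->A: in-degree(A)=0, level(A)=2, enqueue
    C->B: in-degree(B)=0, level(B)=2, enqueue
  process A: level=2
    A->E: in-degree(E)=0, level(E)=3, enqueue
  process B: level=2
  process E: level=3
All levels: A:2, B:2, C:1, D:0, E:3

Answer: A:2, B:2, C:1, D:0, E:3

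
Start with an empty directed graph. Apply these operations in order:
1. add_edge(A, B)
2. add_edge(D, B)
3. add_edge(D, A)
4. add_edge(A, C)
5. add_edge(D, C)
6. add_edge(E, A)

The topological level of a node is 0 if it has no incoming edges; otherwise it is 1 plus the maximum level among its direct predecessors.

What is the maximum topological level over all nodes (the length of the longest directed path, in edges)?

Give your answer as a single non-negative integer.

Op 1: add_edge(A, B). Edges now: 1
Op 2: add_edge(D, B). Edges now: 2
Op 3: add_edge(D, A). Edges now: 3
Op 4: add_edge(A, C). Edges now: 4
Op 5: add_edge(D, C). Edges now: 5
Op 6: add_edge(E, A). Edges now: 6
Compute levels (Kahn BFS):
  sources (in-degree 0): D, E
  process D: level=0
    D->A: in-degree(A)=1, level(A)>=1
    D->B: in-degree(B)=1, level(B)>=1
    D->C: in-degree(C)=1, level(C)>=1
  process E: level=0
    E->A: in-degree(A)=0, level(A)=1, enqueue
  process A: level=1
    A->B: in-degree(B)=0, level(B)=2, enqueue
    A->C: in-degree(C)=0, level(C)=2, enqueue
  process B: level=2
  process C: level=2
All levels: A:1, B:2, C:2, D:0, E:0
max level = 2

Answer: 2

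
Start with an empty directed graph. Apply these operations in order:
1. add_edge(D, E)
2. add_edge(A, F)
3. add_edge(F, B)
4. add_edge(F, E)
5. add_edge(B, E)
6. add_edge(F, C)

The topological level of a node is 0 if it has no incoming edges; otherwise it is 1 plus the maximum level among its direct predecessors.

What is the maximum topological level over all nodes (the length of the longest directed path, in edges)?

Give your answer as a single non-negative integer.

Op 1: add_edge(D, E). Edges now: 1
Op 2: add_edge(A, F). Edges now: 2
Op 3: add_edge(F, B). Edges now: 3
Op 4: add_edge(F, E). Edges now: 4
Op 5: add_edge(B, E). Edges now: 5
Op 6: add_edge(F, C). Edges now: 6
Compute levels (Kahn BFS):
  sources (in-degree 0): A, D
  process A: level=0
    A->F: in-degree(F)=0, level(F)=1, enqueue
  process D: level=0
    D->E: in-degree(E)=2, level(E)>=1
  process F: level=1
    F->B: in-degree(B)=0, level(B)=2, enqueue
    F->C: in-degree(C)=0, level(C)=2, enqueue
    F->E: in-degree(E)=1, level(E)>=2
  process B: level=2
    B->E: in-degree(E)=0, level(E)=3, enqueue
  process C: level=2
  process E: level=3
All levels: A:0, B:2, C:2, D:0, E:3, F:1
max level = 3

Answer: 3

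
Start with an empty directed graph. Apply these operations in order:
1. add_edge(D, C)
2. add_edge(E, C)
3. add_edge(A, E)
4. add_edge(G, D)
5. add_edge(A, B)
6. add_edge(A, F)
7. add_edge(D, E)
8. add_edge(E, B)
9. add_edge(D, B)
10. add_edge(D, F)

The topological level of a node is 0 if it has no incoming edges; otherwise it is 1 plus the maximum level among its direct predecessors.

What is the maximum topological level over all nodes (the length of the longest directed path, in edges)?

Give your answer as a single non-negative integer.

Answer: 3

Derivation:
Op 1: add_edge(D, C). Edges now: 1
Op 2: add_edge(E, C). Edges now: 2
Op 3: add_edge(A, E). Edges now: 3
Op 4: add_edge(G, D). Edges now: 4
Op 5: add_edge(A, B). Edges now: 5
Op 6: add_edge(A, F). Edges now: 6
Op 7: add_edge(D, E). Edges now: 7
Op 8: add_edge(E, B). Edges now: 8
Op 9: add_edge(D, B). Edges now: 9
Op 10: add_edge(D, F). Edges now: 10
Compute levels (Kahn BFS):
  sources (in-degree 0): A, G
  process A: level=0
    A->B: in-degree(B)=2, level(B)>=1
    A->E: in-degree(E)=1, level(E)>=1
    A->F: in-degree(F)=1, level(F)>=1
  process G: level=0
    G->D: in-degree(D)=0, level(D)=1, enqueue
  process D: level=1
    D->B: in-degree(B)=1, level(B)>=2
    D->C: in-degree(C)=1, level(C)>=2
    D->E: in-degree(E)=0, level(E)=2, enqueue
    D->F: in-degree(F)=0, level(F)=2, enqueue
  process E: level=2
    E->B: in-degree(B)=0, level(B)=3, enqueue
    E->C: in-degree(C)=0, level(C)=3, enqueue
  process F: level=2
  process B: level=3
  process C: level=3
All levels: A:0, B:3, C:3, D:1, E:2, F:2, G:0
max level = 3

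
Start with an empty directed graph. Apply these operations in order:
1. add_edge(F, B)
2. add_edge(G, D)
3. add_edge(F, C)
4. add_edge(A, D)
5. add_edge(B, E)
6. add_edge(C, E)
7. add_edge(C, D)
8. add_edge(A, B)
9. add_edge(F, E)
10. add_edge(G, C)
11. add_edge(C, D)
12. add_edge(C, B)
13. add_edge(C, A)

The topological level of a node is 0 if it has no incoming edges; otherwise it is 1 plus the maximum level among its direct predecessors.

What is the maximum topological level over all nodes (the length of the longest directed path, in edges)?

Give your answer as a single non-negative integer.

Answer: 4

Derivation:
Op 1: add_edge(F, B). Edges now: 1
Op 2: add_edge(G, D). Edges now: 2
Op 3: add_edge(F, C). Edges now: 3
Op 4: add_edge(A, D). Edges now: 4
Op 5: add_edge(B, E). Edges now: 5
Op 6: add_edge(C, E). Edges now: 6
Op 7: add_edge(C, D). Edges now: 7
Op 8: add_edge(A, B). Edges now: 8
Op 9: add_edge(F, E). Edges now: 9
Op 10: add_edge(G, C). Edges now: 10
Op 11: add_edge(C, D) (duplicate, no change). Edges now: 10
Op 12: add_edge(C, B). Edges now: 11
Op 13: add_edge(C, A). Edges now: 12
Compute levels (Kahn BFS):
  sources (in-degree 0): F, G
  process F: level=0
    F->B: in-degree(B)=2, level(B)>=1
    F->C: in-degree(C)=1, level(C)>=1
    F->E: in-degree(E)=2, level(E)>=1
  process G: level=0
    G->C: in-degree(C)=0, level(C)=1, enqueue
    G->D: in-degree(D)=2, level(D)>=1
  process C: level=1
    C->A: in-degree(A)=0, level(A)=2, enqueue
    C->B: in-degree(B)=1, level(B)>=2
    C->D: in-degree(D)=1, level(D)>=2
    C->E: in-degree(E)=1, level(E)>=2
  process A: level=2
    A->B: in-degree(B)=0, level(B)=3, enqueue
    A->D: in-degree(D)=0, level(D)=3, enqueue
  process B: level=3
    B->E: in-degree(E)=0, level(E)=4, enqueue
  process D: level=3
  process E: level=4
All levels: A:2, B:3, C:1, D:3, E:4, F:0, G:0
max level = 4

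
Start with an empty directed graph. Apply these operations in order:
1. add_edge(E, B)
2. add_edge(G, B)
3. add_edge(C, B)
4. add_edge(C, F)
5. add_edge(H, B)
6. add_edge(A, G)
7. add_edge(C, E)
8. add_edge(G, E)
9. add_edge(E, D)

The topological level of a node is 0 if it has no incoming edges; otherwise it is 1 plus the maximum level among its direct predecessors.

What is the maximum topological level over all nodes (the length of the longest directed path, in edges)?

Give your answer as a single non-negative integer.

Op 1: add_edge(E, B). Edges now: 1
Op 2: add_edge(G, B). Edges now: 2
Op 3: add_edge(C, B). Edges now: 3
Op 4: add_edge(C, F). Edges now: 4
Op 5: add_edge(H, B). Edges now: 5
Op 6: add_edge(A, G). Edges now: 6
Op 7: add_edge(C, E). Edges now: 7
Op 8: add_edge(G, E). Edges now: 8
Op 9: add_edge(E, D). Edges now: 9
Compute levels (Kahn BFS):
  sources (in-degree 0): A, C, H
  process A: level=0
    A->G: in-degree(G)=0, level(G)=1, enqueue
  process C: level=0
    C->B: in-degree(B)=3, level(B)>=1
    C->E: in-degree(E)=1, level(E)>=1
    C->F: in-degree(F)=0, level(F)=1, enqueue
  process H: level=0
    H->B: in-degree(B)=2, level(B)>=1
  process G: level=1
    G->B: in-degree(B)=1, level(B)>=2
    G->E: in-degree(E)=0, level(E)=2, enqueue
  process F: level=1
  process E: level=2
    E->B: in-degree(B)=0, level(B)=3, enqueue
    E->D: in-degree(D)=0, level(D)=3, enqueue
  process B: level=3
  process D: level=3
All levels: A:0, B:3, C:0, D:3, E:2, F:1, G:1, H:0
max level = 3

Answer: 3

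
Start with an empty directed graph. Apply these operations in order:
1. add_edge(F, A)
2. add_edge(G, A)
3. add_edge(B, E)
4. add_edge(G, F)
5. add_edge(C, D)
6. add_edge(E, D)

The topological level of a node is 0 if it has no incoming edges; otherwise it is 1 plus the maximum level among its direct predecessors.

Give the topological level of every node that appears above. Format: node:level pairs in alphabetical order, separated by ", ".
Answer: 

Op 1: add_edge(F, A). Edges now: 1
Op 2: add_edge(G, A). Edges now: 2
Op 3: add_edge(B, E). Edges now: 3
Op 4: add_edge(G, F). Edges now: 4
Op 5: add_edge(C, D). Edges now: 5
Op 6: add_edge(E, D). Edges now: 6
Compute levels (Kahn BFS):
  sources (in-degree 0): B, C, G
  process B: level=0
    B->E: in-degree(E)=0, level(E)=1, enqueue
  process C: level=0
    C->D: in-degree(D)=1, level(D)>=1
  process G: level=0
    G->A: in-degree(A)=1, level(A)>=1
    G->F: in-degree(F)=0, level(F)=1, enqueue
  process E: level=1
    E->D: in-degree(D)=0, level(D)=2, enqueue
  process F: level=1
    F->A: in-degree(A)=0, level(A)=2, enqueue
  process D: level=2
  process A: level=2
All levels: A:2, B:0, C:0, D:2, E:1, F:1, G:0

Answer: A:2, B:0, C:0, D:2, E:1, F:1, G:0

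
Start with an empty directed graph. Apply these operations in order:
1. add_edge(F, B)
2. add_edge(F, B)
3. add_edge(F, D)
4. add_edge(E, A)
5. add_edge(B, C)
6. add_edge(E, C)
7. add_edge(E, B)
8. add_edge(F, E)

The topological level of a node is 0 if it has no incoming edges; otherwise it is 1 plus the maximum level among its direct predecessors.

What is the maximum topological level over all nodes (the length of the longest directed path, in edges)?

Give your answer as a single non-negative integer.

Op 1: add_edge(F, B). Edges now: 1
Op 2: add_edge(F, B) (duplicate, no change). Edges now: 1
Op 3: add_edge(F, D). Edges now: 2
Op 4: add_edge(E, A). Edges now: 3
Op 5: add_edge(B, C). Edges now: 4
Op 6: add_edge(E, C). Edges now: 5
Op 7: add_edge(E, B). Edges now: 6
Op 8: add_edge(F, E). Edges now: 7
Compute levels (Kahn BFS):
  sources (in-degree 0): F
  process F: level=0
    F->B: in-degree(B)=1, level(B)>=1
    F->D: in-degree(D)=0, level(D)=1, enqueue
    F->E: in-degree(E)=0, level(E)=1, enqueue
  process D: level=1
  process E: level=1
    E->A: in-degree(A)=0, level(A)=2, enqueue
    E->B: in-degree(B)=0, level(B)=2, enqueue
    E->C: in-degree(C)=1, level(C)>=2
  process A: level=2
  process B: level=2
    B->C: in-degree(C)=0, level(C)=3, enqueue
  process C: level=3
All levels: A:2, B:2, C:3, D:1, E:1, F:0
max level = 3

Answer: 3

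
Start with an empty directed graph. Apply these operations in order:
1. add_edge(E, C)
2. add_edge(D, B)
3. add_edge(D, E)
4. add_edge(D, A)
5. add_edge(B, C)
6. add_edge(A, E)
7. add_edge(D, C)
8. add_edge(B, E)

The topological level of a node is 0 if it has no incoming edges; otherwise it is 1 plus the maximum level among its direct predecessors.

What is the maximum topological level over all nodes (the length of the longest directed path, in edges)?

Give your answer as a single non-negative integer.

Op 1: add_edge(E, C). Edges now: 1
Op 2: add_edge(D, B). Edges now: 2
Op 3: add_edge(D, E). Edges now: 3
Op 4: add_edge(D, A). Edges now: 4
Op 5: add_edge(B, C). Edges now: 5
Op 6: add_edge(A, E). Edges now: 6
Op 7: add_edge(D, C). Edges now: 7
Op 8: add_edge(B, E). Edges now: 8
Compute levels (Kahn BFS):
  sources (in-degree 0): D
  process D: level=0
    D->A: in-degree(A)=0, level(A)=1, enqueue
    D->B: in-degree(B)=0, level(B)=1, enqueue
    D->C: in-degree(C)=2, level(C)>=1
    D->E: in-degree(E)=2, level(E)>=1
  process A: level=1
    A->E: in-degree(E)=1, level(E)>=2
  process B: level=1
    B->C: in-degree(C)=1, level(C)>=2
    B->E: in-degree(E)=0, level(E)=2, enqueue
  process E: level=2
    E->C: in-degree(C)=0, level(C)=3, enqueue
  process C: level=3
All levels: A:1, B:1, C:3, D:0, E:2
max level = 3

Answer: 3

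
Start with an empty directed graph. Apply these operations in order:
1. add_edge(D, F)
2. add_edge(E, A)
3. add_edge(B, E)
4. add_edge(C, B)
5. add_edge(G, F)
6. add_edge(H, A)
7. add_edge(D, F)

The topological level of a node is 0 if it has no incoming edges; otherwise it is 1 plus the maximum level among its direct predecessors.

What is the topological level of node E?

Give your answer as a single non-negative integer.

Answer: 2

Derivation:
Op 1: add_edge(D, F). Edges now: 1
Op 2: add_edge(E, A). Edges now: 2
Op 3: add_edge(B, E). Edges now: 3
Op 4: add_edge(C, B). Edges now: 4
Op 5: add_edge(G, F). Edges now: 5
Op 6: add_edge(H, A). Edges now: 6
Op 7: add_edge(D, F) (duplicate, no change). Edges now: 6
Compute levels (Kahn BFS):
  sources (in-degree 0): C, D, G, H
  process C: level=0
    C->B: in-degree(B)=0, level(B)=1, enqueue
  process D: level=0
    D->F: in-degree(F)=1, level(F)>=1
  process G: level=0
    G->F: in-degree(F)=0, level(F)=1, enqueue
  process H: level=0
    H->A: in-degree(A)=1, level(A)>=1
  process B: level=1
    B->E: in-degree(E)=0, level(E)=2, enqueue
  process F: level=1
  process E: level=2
    E->A: in-degree(A)=0, level(A)=3, enqueue
  process A: level=3
All levels: A:3, B:1, C:0, D:0, E:2, F:1, G:0, H:0
level(E) = 2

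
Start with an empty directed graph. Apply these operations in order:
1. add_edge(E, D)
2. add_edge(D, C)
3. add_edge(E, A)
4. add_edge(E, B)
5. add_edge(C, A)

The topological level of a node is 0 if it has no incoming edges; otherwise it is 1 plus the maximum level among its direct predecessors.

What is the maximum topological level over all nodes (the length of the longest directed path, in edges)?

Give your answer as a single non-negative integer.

Answer: 3

Derivation:
Op 1: add_edge(E, D). Edges now: 1
Op 2: add_edge(D, C). Edges now: 2
Op 3: add_edge(E, A). Edges now: 3
Op 4: add_edge(E, B). Edges now: 4
Op 5: add_edge(C, A). Edges now: 5
Compute levels (Kahn BFS):
  sources (in-degree 0): E
  process E: level=0
    E->A: in-degree(A)=1, level(A)>=1
    E->B: in-degree(B)=0, level(B)=1, enqueue
    E->D: in-degree(D)=0, level(D)=1, enqueue
  process B: level=1
  process D: level=1
    D->C: in-degree(C)=0, level(C)=2, enqueue
  process C: level=2
    C->A: in-degree(A)=0, level(A)=3, enqueue
  process A: level=3
All levels: A:3, B:1, C:2, D:1, E:0
max level = 3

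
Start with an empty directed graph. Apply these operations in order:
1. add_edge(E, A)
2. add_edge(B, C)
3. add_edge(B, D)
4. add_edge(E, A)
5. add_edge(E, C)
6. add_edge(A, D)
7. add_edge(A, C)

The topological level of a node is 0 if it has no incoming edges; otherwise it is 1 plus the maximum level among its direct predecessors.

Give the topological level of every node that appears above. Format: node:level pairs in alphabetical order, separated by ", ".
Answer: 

Answer: A:1, B:0, C:2, D:2, E:0

Derivation:
Op 1: add_edge(E, A). Edges now: 1
Op 2: add_edge(B, C). Edges now: 2
Op 3: add_edge(B, D). Edges now: 3
Op 4: add_edge(E, A) (duplicate, no change). Edges now: 3
Op 5: add_edge(E, C). Edges now: 4
Op 6: add_edge(A, D). Edges now: 5
Op 7: add_edge(A, C). Edges now: 6
Compute levels (Kahn BFS):
  sources (in-degree 0): B, E
  process B: level=0
    B->C: in-degree(C)=2, level(C)>=1
    B->D: in-degree(D)=1, level(D)>=1
  process E: level=0
    E->A: in-degree(A)=0, level(A)=1, enqueue
    E->C: in-degree(C)=1, level(C)>=1
  process A: level=1
    A->C: in-degree(C)=0, level(C)=2, enqueue
    A->D: in-degree(D)=0, level(D)=2, enqueue
  process C: level=2
  process D: level=2
All levels: A:1, B:0, C:2, D:2, E:0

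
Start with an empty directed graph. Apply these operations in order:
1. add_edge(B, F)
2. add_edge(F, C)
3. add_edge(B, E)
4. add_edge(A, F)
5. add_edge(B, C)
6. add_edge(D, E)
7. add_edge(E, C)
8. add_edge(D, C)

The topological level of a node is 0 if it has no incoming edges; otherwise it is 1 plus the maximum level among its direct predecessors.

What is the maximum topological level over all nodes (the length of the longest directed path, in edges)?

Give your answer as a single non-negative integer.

Op 1: add_edge(B, F). Edges now: 1
Op 2: add_edge(F, C). Edges now: 2
Op 3: add_edge(B, E). Edges now: 3
Op 4: add_edge(A, F). Edges now: 4
Op 5: add_edge(B, C). Edges now: 5
Op 6: add_edge(D, E). Edges now: 6
Op 7: add_edge(E, C). Edges now: 7
Op 8: add_edge(D, C). Edges now: 8
Compute levels (Kahn BFS):
  sources (in-degree 0): A, B, D
  process A: level=0
    A->F: in-degree(F)=1, level(F)>=1
  process B: level=0
    B->C: in-degree(C)=3, level(C)>=1
    B->E: in-degree(E)=1, level(E)>=1
    B->F: in-degree(F)=0, level(F)=1, enqueue
  process D: level=0
    D->C: in-degree(C)=2, level(C)>=1
    D->E: in-degree(E)=0, level(E)=1, enqueue
  process F: level=1
    F->C: in-degree(C)=1, level(C)>=2
  process E: level=1
    E->C: in-degree(C)=0, level(C)=2, enqueue
  process C: level=2
All levels: A:0, B:0, C:2, D:0, E:1, F:1
max level = 2

Answer: 2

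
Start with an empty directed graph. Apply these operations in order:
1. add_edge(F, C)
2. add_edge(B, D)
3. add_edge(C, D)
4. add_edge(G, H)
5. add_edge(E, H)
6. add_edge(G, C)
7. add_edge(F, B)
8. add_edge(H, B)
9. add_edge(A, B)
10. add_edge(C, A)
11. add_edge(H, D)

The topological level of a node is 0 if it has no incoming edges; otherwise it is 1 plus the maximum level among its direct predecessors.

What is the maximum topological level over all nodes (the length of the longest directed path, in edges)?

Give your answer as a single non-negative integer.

Answer: 4

Derivation:
Op 1: add_edge(F, C). Edges now: 1
Op 2: add_edge(B, D). Edges now: 2
Op 3: add_edge(C, D). Edges now: 3
Op 4: add_edge(G, H). Edges now: 4
Op 5: add_edge(E, H). Edges now: 5
Op 6: add_edge(G, C). Edges now: 6
Op 7: add_edge(F, B). Edges now: 7
Op 8: add_edge(H, B). Edges now: 8
Op 9: add_edge(A, B). Edges now: 9
Op 10: add_edge(C, A). Edges now: 10
Op 11: add_edge(H, D). Edges now: 11
Compute levels (Kahn BFS):
  sources (in-degree 0): E, F, G
  process E: level=0
    E->H: in-degree(H)=1, level(H)>=1
  process F: level=0
    F->B: in-degree(B)=2, level(B)>=1
    F->C: in-degree(C)=1, level(C)>=1
  process G: level=0
    G->C: in-degree(C)=0, level(C)=1, enqueue
    G->H: in-degree(H)=0, level(H)=1, enqueue
  process C: level=1
    C->A: in-degree(A)=0, level(A)=2, enqueue
    C->D: in-degree(D)=2, level(D)>=2
  process H: level=1
    H->B: in-degree(B)=1, level(B)>=2
    H->D: in-degree(D)=1, level(D)>=2
  process A: level=2
    A->B: in-degree(B)=0, level(B)=3, enqueue
  process B: level=3
    B->D: in-degree(D)=0, level(D)=4, enqueue
  process D: level=4
All levels: A:2, B:3, C:1, D:4, E:0, F:0, G:0, H:1
max level = 4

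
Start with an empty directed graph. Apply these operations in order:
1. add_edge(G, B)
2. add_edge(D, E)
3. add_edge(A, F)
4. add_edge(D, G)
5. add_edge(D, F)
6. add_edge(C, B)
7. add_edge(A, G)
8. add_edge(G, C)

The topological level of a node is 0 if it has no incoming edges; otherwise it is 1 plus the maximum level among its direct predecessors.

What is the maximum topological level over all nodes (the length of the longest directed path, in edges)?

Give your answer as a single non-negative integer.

Op 1: add_edge(G, B). Edges now: 1
Op 2: add_edge(D, E). Edges now: 2
Op 3: add_edge(A, F). Edges now: 3
Op 4: add_edge(D, G). Edges now: 4
Op 5: add_edge(D, F). Edges now: 5
Op 6: add_edge(C, B). Edges now: 6
Op 7: add_edge(A, G). Edges now: 7
Op 8: add_edge(G, C). Edges now: 8
Compute levels (Kahn BFS):
  sources (in-degree 0): A, D
  process A: level=0
    A->F: in-degree(F)=1, level(F)>=1
    A->G: in-degree(G)=1, level(G)>=1
  process D: level=0
    D->E: in-degree(E)=0, level(E)=1, enqueue
    D->F: in-degree(F)=0, level(F)=1, enqueue
    D->G: in-degree(G)=0, level(G)=1, enqueue
  process E: level=1
  process F: level=1
  process G: level=1
    G->B: in-degree(B)=1, level(B)>=2
    G->C: in-degree(C)=0, level(C)=2, enqueue
  process C: level=2
    C->B: in-degree(B)=0, level(B)=3, enqueue
  process B: level=3
All levels: A:0, B:3, C:2, D:0, E:1, F:1, G:1
max level = 3

Answer: 3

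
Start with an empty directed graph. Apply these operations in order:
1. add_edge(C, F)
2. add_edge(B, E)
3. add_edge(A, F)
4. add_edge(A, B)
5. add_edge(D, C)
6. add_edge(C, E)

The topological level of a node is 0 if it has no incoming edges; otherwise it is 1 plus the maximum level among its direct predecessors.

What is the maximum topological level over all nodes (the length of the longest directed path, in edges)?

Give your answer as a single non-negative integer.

Op 1: add_edge(C, F). Edges now: 1
Op 2: add_edge(B, E). Edges now: 2
Op 3: add_edge(A, F). Edges now: 3
Op 4: add_edge(A, B). Edges now: 4
Op 5: add_edge(D, C). Edges now: 5
Op 6: add_edge(C, E). Edges now: 6
Compute levels (Kahn BFS):
  sources (in-degree 0): A, D
  process A: level=0
    A->B: in-degree(B)=0, level(B)=1, enqueue
    A->F: in-degree(F)=1, level(F)>=1
  process D: level=0
    D->C: in-degree(C)=0, level(C)=1, enqueue
  process B: level=1
    B->E: in-degree(E)=1, level(E)>=2
  process C: level=1
    C->E: in-degree(E)=0, level(E)=2, enqueue
    C->F: in-degree(F)=0, level(F)=2, enqueue
  process E: level=2
  process F: level=2
All levels: A:0, B:1, C:1, D:0, E:2, F:2
max level = 2

Answer: 2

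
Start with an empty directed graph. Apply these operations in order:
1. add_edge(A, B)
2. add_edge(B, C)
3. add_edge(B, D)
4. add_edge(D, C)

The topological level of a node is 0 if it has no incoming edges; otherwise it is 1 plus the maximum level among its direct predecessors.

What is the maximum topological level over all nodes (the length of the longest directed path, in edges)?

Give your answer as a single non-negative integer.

Op 1: add_edge(A, B). Edges now: 1
Op 2: add_edge(B, C). Edges now: 2
Op 3: add_edge(B, D). Edges now: 3
Op 4: add_edge(D, C). Edges now: 4
Compute levels (Kahn BFS):
  sources (in-degree 0): A
  process A: level=0
    A->B: in-degree(B)=0, level(B)=1, enqueue
  process B: level=1
    B->C: in-degree(C)=1, level(C)>=2
    B->D: in-degree(D)=0, level(D)=2, enqueue
  process D: level=2
    D->C: in-degree(C)=0, level(C)=3, enqueue
  process C: level=3
All levels: A:0, B:1, C:3, D:2
max level = 3

Answer: 3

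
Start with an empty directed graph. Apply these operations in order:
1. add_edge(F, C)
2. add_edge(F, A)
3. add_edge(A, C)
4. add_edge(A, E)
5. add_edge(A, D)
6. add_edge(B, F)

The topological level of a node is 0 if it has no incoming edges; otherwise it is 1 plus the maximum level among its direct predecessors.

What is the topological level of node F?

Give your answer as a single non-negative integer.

Answer: 1

Derivation:
Op 1: add_edge(F, C). Edges now: 1
Op 2: add_edge(F, A). Edges now: 2
Op 3: add_edge(A, C). Edges now: 3
Op 4: add_edge(A, E). Edges now: 4
Op 5: add_edge(A, D). Edges now: 5
Op 6: add_edge(B, F). Edges now: 6
Compute levels (Kahn BFS):
  sources (in-degree 0): B
  process B: level=0
    B->F: in-degree(F)=0, level(F)=1, enqueue
  process F: level=1
    F->A: in-degree(A)=0, level(A)=2, enqueue
    F->C: in-degree(C)=1, level(C)>=2
  process A: level=2
    A->C: in-degree(C)=0, level(C)=3, enqueue
    A->D: in-degree(D)=0, level(D)=3, enqueue
    A->E: in-degree(E)=0, level(E)=3, enqueue
  process C: level=3
  process D: level=3
  process E: level=3
All levels: A:2, B:0, C:3, D:3, E:3, F:1
level(F) = 1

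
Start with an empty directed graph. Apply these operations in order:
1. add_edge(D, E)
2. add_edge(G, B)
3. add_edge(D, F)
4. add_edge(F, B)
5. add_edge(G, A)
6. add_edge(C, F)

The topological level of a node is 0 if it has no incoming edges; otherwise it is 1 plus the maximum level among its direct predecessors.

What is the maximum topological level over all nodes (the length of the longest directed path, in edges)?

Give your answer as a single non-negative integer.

Answer: 2

Derivation:
Op 1: add_edge(D, E). Edges now: 1
Op 2: add_edge(G, B). Edges now: 2
Op 3: add_edge(D, F). Edges now: 3
Op 4: add_edge(F, B). Edges now: 4
Op 5: add_edge(G, A). Edges now: 5
Op 6: add_edge(C, F). Edges now: 6
Compute levels (Kahn BFS):
  sources (in-degree 0): C, D, G
  process C: level=0
    C->F: in-degree(F)=1, level(F)>=1
  process D: level=0
    D->E: in-degree(E)=0, level(E)=1, enqueue
    D->F: in-degree(F)=0, level(F)=1, enqueue
  process G: level=0
    G->A: in-degree(A)=0, level(A)=1, enqueue
    G->B: in-degree(B)=1, level(B)>=1
  process E: level=1
  process F: level=1
    F->B: in-degree(B)=0, level(B)=2, enqueue
  process A: level=1
  process B: level=2
All levels: A:1, B:2, C:0, D:0, E:1, F:1, G:0
max level = 2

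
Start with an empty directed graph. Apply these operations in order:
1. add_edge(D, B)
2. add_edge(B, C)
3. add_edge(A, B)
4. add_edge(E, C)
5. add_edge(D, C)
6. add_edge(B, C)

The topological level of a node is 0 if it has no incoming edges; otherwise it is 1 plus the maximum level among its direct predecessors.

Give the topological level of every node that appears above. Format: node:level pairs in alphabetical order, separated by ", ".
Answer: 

Answer: A:0, B:1, C:2, D:0, E:0

Derivation:
Op 1: add_edge(D, B). Edges now: 1
Op 2: add_edge(B, C). Edges now: 2
Op 3: add_edge(A, B). Edges now: 3
Op 4: add_edge(E, C). Edges now: 4
Op 5: add_edge(D, C). Edges now: 5
Op 6: add_edge(B, C) (duplicate, no change). Edges now: 5
Compute levels (Kahn BFS):
  sources (in-degree 0): A, D, E
  process A: level=0
    A->B: in-degree(B)=1, level(B)>=1
  process D: level=0
    D->B: in-degree(B)=0, level(B)=1, enqueue
    D->C: in-degree(C)=2, level(C)>=1
  process E: level=0
    E->C: in-degree(C)=1, level(C)>=1
  process B: level=1
    B->C: in-degree(C)=0, level(C)=2, enqueue
  process C: level=2
All levels: A:0, B:1, C:2, D:0, E:0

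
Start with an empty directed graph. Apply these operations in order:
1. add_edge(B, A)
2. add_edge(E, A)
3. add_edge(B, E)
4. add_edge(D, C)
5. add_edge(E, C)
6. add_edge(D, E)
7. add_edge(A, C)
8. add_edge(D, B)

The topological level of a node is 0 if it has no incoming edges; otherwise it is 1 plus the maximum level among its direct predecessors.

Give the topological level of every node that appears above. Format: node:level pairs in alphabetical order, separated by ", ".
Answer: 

Op 1: add_edge(B, A). Edges now: 1
Op 2: add_edge(E, A). Edges now: 2
Op 3: add_edge(B, E). Edges now: 3
Op 4: add_edge(D, C). Edges now: 4
Op 5: add_edge(E, C). Edges now: 5
Op 6: add_edge(D, E). Edges now: 6
Op 7: add_edge(A, C). Edges now: 7
Op 8: add_edge(D, B). Edges now: 8
Compute levels (Kahn BFS):
  sources (in-degree 0): D
  process D: level=0
    D->B: in-degree(B)=0, level(B)=1, enqueue
    D->C: in-degree(C)=2, level(C)>=1
    D->E: in-degree(E)=1, level(E)>=1
  process B: level=1
    B->A: in-degree(A)=1, level(A)>=2
    B->E: in-degree(E)=0, level(E)=2, enqueue
  process E: level=2
    E->A: in-degree(A)=0, level(A)=3, enqueue
    E->C: in-degree(C)=1, level(C)>=3
  process A: level=3
    A->C: in-degree(C)=0, level(C)=4, enqueue
  process C: level=4
All levels: A:3, B:1, C:4, D:0, E:2

Answer: A:3, B:1, C:4, D:0, E:2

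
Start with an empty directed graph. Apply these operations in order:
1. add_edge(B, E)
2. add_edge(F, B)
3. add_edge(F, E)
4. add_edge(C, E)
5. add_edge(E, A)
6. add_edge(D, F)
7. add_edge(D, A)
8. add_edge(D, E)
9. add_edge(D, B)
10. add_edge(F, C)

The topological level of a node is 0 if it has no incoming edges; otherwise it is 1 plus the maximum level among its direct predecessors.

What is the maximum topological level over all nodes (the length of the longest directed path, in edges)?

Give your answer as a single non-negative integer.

Op 1: add_edge(B, E). Edges now: 1
Op 2: add_edge(F, B). Edges now: 2
Op 3: add_edge(F, E). Edges now: 3
Op 4: add_edge(C, E). Edges now: 4
Op 5: add_edge(E, A). Edges now: 5
Op 6: add_edge(D, F). Edges now: 6
Op 7: add_edge(D, A). Edges now: 7
Op 8: add_edge(D, E). Edges now: 8
Op 9: add_edge(D, B). Edges now: 9
Op 10: add_edge(F, C). Edges now: 10
Compute levels (Kahn BFS):
  sources (in-degree 0): D
  process D: level=0
    D->A: in-degree(A)=1, level(A)>=1
    D->B: in-degree(B)=1, level(B)>=1
    D->E: in-degree(E)=3, level(E)>=1
    D->F: in-degree(F)=0, level(F)=1, enqueue
  process F: level=1
    F->B: in-degree(B)=0, level(B)=2, enqueue
    F->C: in-degree(C)=0, level(C)=2, enqueue
    F->E: in-degree(E)=2, level(E)>=2
  process B: level=2
    B->E: in-degree(E)=1, level(E)>=3
  process C: level=2
    C->E: in-degree(E)=0, level(E)=3, enqueue
  process E: level=3
    E->A: in-degree(A)=0, level(A)=4, enqueue
  process A: level=4
All levels: A:4, B:2, C:2, D:0, E:3, F:1
max level = 4

Answer: 4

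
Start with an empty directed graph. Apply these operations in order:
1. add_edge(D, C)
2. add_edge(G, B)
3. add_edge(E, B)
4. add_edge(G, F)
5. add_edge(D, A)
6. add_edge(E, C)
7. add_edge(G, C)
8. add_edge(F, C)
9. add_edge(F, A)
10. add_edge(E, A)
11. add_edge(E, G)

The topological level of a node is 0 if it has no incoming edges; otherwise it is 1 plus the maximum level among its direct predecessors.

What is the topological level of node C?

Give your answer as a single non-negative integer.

Answer: 3

Derivation:
Op 1: add_edge(D, C). Edges now: 1
Op 2: add_edge(G, B). Edges now: 2
Op 3: add_edge(E, B). Edges now: 3
Op 4: add_edge(G, F). Edges now: 4
Op 5: add_edge(D, A). Edges now: 5
Op 6: add_edge(E, C). Edges now: 6
Op 7: add_edge(G, C). Edges now: 7
Op 8: add_edge(F, C). Edges now: 8
Op 9: add_edge(F, A). Edges now: 9
Op 10: add_edge(E, A). Edges now: 10
Op 11: add_edge(E, G). Edges now: 11
Compute levels (Kahn BFS):
  sources (in-degree 0): D, E
  process D: level=0
    D->A: in-degree(A)=2, level(A)>=1
    D->C: in-degree(C)=3, level(C)>=1
  process E: level=0
    E->A: in-degree(A)=1, level(A)>=1
    E->B: in-degree(B)=1, level(B)>=1
    E->C: in-degree(C)=2, level(C)>=1
    E->G: in-degree(G)=0, level(G)=1, enqueue
  process G: level=1
    G->B: in-degree(B)=0, level(B)=2, enqueue
    G->C: in-degree(C)=1, level(C)>=2
    G->F: in-degree(F)=0, level(F)=2, enqueue
  process B: level=2
  process F: level=2
    F->A: in-degree(A)=0, level(A)=3, enqueue
    F->C: in-degree(C)=0, level(C)=3, enqueue
  process A: level=3
  process C: level=3
All levels: A:3, B:2, C:3, D:0, E:0, F:2, G:1
level(C) = 3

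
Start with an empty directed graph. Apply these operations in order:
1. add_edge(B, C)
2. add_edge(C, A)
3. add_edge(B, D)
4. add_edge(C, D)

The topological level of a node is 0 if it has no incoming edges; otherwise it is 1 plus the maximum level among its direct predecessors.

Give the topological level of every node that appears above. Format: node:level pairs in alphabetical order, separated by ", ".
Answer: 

Answer: A:2, B:0, C:1, D:2

Derivation:
Op 1: add_edge(B, C). Edges now: 1
Op 2: add_edge(C, A). Edges now: 2
Op 3: add_edge(B, D). Edges now: 3
Op 4: add_edge(C, D). Edges now: 4
Compute levels (Kahn BFS):
  sources (in-degree 0): B
  process B: level=0
    B->C: in-degree(C)=0, level(C)=1, enqueue
    B->D: in-degree(D)=1, level(D)>=1
  process C: level=1
    C->A: in-degree(A)=0, level(A)=2, enqueue
    C->D: in-degree(D)=0, level(D)=2, enqueue
  process A: level=2
  process D: level=2
All levels: A:2, B:0, C:1, D:2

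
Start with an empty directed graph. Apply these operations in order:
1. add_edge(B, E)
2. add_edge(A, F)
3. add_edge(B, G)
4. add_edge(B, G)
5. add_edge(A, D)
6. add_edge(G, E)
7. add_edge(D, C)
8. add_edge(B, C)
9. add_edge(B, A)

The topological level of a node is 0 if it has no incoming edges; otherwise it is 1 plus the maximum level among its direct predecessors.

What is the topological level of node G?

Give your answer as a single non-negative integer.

Answer: 1

Derivation:
Op 1: add_edge(B, E). Edges now: 1
Op 2: add_edge(A, F). Edges now: 2
Op 3: add_edge(B, G). Edges now: 3
Op 4: add_edge(B, G) (duplicate, no change). Edges now: 3
Op 5: add_edge(A, D). Edges now: 4
Op 6: add_edge(G, E). Edges now: 5
Op 7: add_edge(D, C). Edges now: 6
Op 8: add_edge(B, C). Edges now: 7
Op 9: add_edge(B, A). Edges now: 8
Compute levels (Kahn BFS):
  sources (in-degree 0): B
  process B: level=0
    B->A: in-degree(A)=0, level(A)=1, enqueue
    B->C: in-degree(C)=1, level(C)>=1
    B->E: in-degree(E)=1, level(E)>=1
    B->G: in-degree(G)=0, level(G)=1, enqueue
  process A: level=1
    A->D: in-degree(D)=0, level(D)=2, enqueue
    A->F: in-degree(F)=0, level(F)=2, enqueue
  process G: level=1
    G->E: in-degree(E)=0, level(E)=2, enqueue
  process D: level=2
    D->C: in-degree(C)=0, level(C)=3, enqueue
  process F: level=2
  process E: level=2
  process C: level=3
All levels: A:1, B:0, C:3, D:2, E:2, F:2, G:1
level(G) = 1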